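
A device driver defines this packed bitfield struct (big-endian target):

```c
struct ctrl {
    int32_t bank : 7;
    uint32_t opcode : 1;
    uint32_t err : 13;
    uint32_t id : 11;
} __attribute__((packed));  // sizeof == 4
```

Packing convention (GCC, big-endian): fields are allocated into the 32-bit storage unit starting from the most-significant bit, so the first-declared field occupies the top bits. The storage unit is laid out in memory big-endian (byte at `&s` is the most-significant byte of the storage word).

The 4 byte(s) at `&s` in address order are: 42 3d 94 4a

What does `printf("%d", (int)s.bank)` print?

[0]=0x42 [1]=0x3d [2]=0x94 [3]=0x4a (big-endian) → word 0x423d944a
bank:7 @ bit 25 → (0x423d944a>>25)&0x7f = 0x21  ←
opcode:1 @ bit 24 → (0x423d944a>>24)&0x1 = 0x0
err:13 @ bit 11 → (0x423d944a>>11)&0x1fff = 0x7b2
id:11 @ bit 0 → (0x423d944a>>0)&0x7ff = 0x44a
bank signed 7b, MSB=0: value = 33

33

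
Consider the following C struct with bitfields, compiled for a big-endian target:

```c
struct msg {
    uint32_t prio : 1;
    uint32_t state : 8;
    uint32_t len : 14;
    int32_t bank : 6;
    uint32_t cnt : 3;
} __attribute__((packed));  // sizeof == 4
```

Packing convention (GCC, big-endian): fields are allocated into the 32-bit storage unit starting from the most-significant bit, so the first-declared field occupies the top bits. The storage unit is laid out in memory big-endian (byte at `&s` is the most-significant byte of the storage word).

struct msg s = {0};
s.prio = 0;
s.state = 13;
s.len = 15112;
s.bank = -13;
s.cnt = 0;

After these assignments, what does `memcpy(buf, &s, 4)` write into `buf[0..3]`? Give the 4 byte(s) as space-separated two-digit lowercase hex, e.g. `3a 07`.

prio (1b) val=0 bits=0x0 at bit 31: 0x00000000
state (8b) val=13 bits=0xd at bit 23: 0x06800000
len (14b) val=15112 bits=0x3b08 at bit 9: 0x06f61000
bank (6b) val=-13 bits=0x33 at bit 3: 0x06f61198
cnt (3b) val=0 bits=0x0 at bit 0: 0x06f61198
word = 0x06f61198 → big-endian bytes:
  [0]=0x06  [1]=0xf6  [2]=0x11  [3]=0x98

06 f6 11 98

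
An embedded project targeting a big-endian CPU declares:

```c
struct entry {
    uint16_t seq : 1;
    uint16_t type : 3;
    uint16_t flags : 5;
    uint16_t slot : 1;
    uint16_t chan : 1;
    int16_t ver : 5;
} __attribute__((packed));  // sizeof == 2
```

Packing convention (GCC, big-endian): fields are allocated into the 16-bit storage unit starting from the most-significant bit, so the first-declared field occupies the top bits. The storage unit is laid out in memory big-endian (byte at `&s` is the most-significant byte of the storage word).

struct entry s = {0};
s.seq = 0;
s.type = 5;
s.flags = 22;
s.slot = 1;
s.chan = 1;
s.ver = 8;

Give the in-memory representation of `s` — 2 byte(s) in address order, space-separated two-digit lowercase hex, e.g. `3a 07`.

5b 68

seq (1b) val=0 bits=0x0 at bit 15: 0x0000
type (3b) val=5 bits=0x5 at bit 12: 0x5000
flags (5b) val=22 bits=0x16 at bit 7: 0x5b00
slot (1b) val=1 bits=0x1 at bit 6: 0x5b40
chan (1b) val=1 bits=0x1 at bit 5: 0x5b60
ver (5b) val=8 bits=0x8 at bit 0: 0x5b68
word = 0x5b68 → big-endian bytes:
  [0]=0x5b  [1]=0x68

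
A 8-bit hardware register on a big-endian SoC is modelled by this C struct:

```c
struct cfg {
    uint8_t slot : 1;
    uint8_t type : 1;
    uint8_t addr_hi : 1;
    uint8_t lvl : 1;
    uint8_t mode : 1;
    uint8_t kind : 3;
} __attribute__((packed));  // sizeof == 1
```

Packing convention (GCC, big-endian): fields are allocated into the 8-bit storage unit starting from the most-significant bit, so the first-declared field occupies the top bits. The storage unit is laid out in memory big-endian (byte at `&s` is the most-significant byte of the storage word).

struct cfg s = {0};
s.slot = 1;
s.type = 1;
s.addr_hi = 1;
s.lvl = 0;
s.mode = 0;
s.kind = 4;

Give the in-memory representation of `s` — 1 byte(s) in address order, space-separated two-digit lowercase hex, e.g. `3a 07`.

slot (1b) val=1 bits=0x1 at bit 7: 0x80
type (1b) val=1 bits=0x1 at bit 6: 0xc0
addr_hi (1b) val=1 bits=0x1 at bit 5: 0xe0
lvl (1b) val=0 bits=0x0 at bit 4: 0xe0
mode (1b) val=0 bits=0x0 at bit 3: 0xe0
kind (3b) val=4 bits=0x4 at bit 0: 0xe4
word = 0xe4 → big-endian bytes:
  [0]=0xe4

e4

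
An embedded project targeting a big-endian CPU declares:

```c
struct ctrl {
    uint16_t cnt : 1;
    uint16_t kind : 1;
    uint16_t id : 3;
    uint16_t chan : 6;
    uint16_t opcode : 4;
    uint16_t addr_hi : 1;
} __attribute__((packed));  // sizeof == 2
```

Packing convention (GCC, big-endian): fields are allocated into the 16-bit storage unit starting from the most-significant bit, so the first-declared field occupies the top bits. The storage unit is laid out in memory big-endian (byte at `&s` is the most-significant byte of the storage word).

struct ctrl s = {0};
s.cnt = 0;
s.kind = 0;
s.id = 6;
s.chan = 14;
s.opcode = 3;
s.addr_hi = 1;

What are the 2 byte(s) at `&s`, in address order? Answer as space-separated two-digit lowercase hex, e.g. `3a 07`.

31 c7

cnt (1b) val=0 bits=0x0 at bit 15: 0x0000
kind (1b) val=0 bits=0x0 at bit 14: 0x0000
id (3b) val=6 bits=0x6 at bit 11: 0x3000
chan (6b) val=14 bits=0xe at bit 5: 0x31c0
opcode (4b) val=3 bits=0x3 at bit 1: 0x31c6
addr_hi (1b) val=1 bits=0x1 at bit 0: 0x31c7
word = 0x31c7 → big-endian bytes:
  [0]=0x31  [1]=0xc7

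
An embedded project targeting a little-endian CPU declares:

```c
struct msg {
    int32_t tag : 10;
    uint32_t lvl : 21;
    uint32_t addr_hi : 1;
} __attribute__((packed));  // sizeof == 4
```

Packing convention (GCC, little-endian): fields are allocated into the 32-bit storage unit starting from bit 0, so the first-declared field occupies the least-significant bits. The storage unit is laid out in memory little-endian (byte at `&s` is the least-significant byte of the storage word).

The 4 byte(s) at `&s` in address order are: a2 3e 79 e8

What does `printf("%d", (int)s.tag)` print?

-350

[0]=0xa2 [1]=0x3e [2]=0x79 [3]=0xe8 (little-endian) → word 0xe8793ea2
tag:10 @ bit 0 → (0xe8793ea2>>0)&0x3ff = 0x2a2  ←
lvl:21 @ bit 10 → (0xe8793ea2>>10)&0x1fffff = 0x1a1e4f
addr_hi:1 @ bit 31 → (0xe8793ea2>>31)&0x1 = 0x1
tag signed 10b, MSB=1: 674 - 1024 = -350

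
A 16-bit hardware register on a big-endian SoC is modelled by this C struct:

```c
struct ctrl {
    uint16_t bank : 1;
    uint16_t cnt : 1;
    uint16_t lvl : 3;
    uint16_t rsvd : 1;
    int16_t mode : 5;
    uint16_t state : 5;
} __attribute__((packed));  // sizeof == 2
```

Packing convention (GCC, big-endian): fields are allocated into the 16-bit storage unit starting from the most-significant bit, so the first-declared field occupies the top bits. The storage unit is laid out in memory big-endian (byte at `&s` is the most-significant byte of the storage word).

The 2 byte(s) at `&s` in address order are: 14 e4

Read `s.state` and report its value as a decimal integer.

[0]=0x14 [1]=0xe4 (big-endian) → word 0x14e4
bank [15+:1] = (word>>15) & 0x1 = 0
cnt [14+:1] = (word>>14) & 0x1 = 0
lvl [11+:3] = (word>>11) & 0x7 = 2
rsvd [10+:1] = (word>>10) & 0x1 = 1
mode [5+:5] = (word>>5) & 0x1f = 7
state [0+:5] = (word>>0) & 0x1f = 4  ←

4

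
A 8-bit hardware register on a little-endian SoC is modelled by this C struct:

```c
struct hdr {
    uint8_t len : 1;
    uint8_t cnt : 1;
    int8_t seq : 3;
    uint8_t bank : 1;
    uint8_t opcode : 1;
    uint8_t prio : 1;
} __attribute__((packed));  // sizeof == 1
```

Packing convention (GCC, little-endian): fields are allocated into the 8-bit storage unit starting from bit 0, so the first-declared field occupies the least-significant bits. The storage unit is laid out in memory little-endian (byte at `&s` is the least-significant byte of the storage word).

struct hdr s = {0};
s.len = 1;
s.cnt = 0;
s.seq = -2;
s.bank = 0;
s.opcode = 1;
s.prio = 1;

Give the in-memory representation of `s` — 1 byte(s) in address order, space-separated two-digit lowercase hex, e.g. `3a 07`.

len:1 = 1 → 0x1 << 0 → word 0x01
cnt:1 = 0 → 0x0 << 1 → word 0x01
seq:3 = -2 → 0x6 << 2 → word 0x19
bank:1 = 0 → 0x0 << 5 → word 0x19
opcode:1 = 1 → 0x1 << 6 → word 0x59
prio:1 = 1 → 0x1 << 7 → word 0xd9
word = 0xd9 → little-endian bytes:
  [0]=0xd9

d9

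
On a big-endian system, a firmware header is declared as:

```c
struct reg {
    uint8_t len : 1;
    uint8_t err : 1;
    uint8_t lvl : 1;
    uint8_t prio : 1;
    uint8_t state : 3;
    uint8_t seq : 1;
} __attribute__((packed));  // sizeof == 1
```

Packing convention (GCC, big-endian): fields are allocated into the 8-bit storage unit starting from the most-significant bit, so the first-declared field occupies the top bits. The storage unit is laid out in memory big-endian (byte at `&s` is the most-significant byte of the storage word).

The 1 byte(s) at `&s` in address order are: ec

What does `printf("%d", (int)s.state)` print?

6

[0]=0xec (big-endian) → word 0xec
len:1 @ bit 7 → (0xec>>7)&0x1 = 0x1
err:1 @ bit 6 → (0xec>>6)&0x1 = 0x1
lvl:1 @ bit 5 → (0xec>>5)&0x1 = 0x1
prio:1 @ bit 4 → (0xec>>4)&0x1 = 0x0
state:3 @ bit 1 → (0xec>>1)&0x7 = 0x6  ←
seq:1 @ bit 0 → (0xec>>0)&0x1 = 0x0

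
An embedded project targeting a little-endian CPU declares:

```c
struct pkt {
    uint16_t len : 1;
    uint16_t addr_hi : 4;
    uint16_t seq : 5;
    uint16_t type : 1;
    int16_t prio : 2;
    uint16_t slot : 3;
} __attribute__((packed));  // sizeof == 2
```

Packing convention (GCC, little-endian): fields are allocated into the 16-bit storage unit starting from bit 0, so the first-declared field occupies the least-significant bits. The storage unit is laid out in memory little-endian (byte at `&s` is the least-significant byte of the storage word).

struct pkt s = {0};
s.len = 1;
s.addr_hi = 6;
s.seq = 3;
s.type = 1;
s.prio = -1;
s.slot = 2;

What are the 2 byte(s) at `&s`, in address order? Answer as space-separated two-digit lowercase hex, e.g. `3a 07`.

6d 5c

[0+:1] len=1 & 0x1 = 0x1; word=0x0001
[1+:4] addr_hi=6 & 0xf = 0x6; word=0x000d
[5+:5] seq=3 & 0x1f = 0x3; word=0x006d
[10+:1] type=1 & 0x1 = 0x1; word=0x046d
[11+:2] prio=-1 & 0x3 = 0x3; word=0x1c6d
[13+:3] slot=2 & 0x7 = 0x2; word=0x5c6d
word = 0x5c6d → little-endian bytes:
  [0]=0x6d  [1]=0x5c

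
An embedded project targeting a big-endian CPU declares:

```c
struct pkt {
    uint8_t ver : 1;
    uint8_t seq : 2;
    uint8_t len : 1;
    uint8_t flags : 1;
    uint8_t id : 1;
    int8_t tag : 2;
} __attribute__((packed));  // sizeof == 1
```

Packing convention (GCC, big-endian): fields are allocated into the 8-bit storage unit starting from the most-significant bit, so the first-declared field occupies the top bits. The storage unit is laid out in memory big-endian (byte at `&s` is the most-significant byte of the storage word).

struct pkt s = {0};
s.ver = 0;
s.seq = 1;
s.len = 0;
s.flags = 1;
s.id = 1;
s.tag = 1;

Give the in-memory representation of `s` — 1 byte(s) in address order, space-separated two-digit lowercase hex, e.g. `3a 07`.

ver:1 = 0 → 0x0 << 7 → word 0x00
seq:2 = 1 → 0x1 << 5 → word 0x20
len:1 = 0 → 0x0 << 4 → word 0x20
flags:1 = 1 → 0x1 << 3 → word 0x28
id:1 = 1 → 0x1 << 2 → word 0x2c
tag:2 = 1 → 0x1 << 0 → word 0x2d
word = 0x2d → big-endian bytes:
  [0]=0x2d

2d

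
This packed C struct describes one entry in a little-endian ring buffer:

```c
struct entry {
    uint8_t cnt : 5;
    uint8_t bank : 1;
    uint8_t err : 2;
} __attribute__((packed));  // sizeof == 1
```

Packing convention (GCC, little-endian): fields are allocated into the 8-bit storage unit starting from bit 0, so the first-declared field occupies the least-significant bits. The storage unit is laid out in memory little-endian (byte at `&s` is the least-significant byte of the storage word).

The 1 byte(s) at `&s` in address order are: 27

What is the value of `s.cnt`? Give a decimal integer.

7

[0]=0x27 (little-endian) → word 0x27
cnt [0+:5] = (word>>0) & 0x1f = 7  ←
bank [5+:1] = (word>>5) & 0x1 = 1
err [6+:2] = (word>>6) & 0x3 = 0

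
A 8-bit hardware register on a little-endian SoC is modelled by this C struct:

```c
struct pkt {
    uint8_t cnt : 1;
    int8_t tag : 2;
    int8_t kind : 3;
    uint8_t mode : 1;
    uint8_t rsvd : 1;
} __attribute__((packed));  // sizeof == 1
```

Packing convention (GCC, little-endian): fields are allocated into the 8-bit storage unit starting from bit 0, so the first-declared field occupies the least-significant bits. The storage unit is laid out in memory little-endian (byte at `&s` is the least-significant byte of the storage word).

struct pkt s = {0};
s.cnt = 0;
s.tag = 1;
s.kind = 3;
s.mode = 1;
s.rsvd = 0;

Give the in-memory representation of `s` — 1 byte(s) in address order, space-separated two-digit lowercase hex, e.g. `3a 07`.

cnt:1 = 0 → 0x0 << 0 → word 0x00
tag:2 = 1 → 0x1 << 1 → word 0x02
kind:3 = 3 → 0x3 << 3 → word 0x1a
mode:1 = 1 → 0x1 << 6 → word 0x5a
rsvd:1 = 0 → 0x0 << 7 → word 0x5a
word = 0x5a → little-endian bytes:
  [0]=0x5a

5a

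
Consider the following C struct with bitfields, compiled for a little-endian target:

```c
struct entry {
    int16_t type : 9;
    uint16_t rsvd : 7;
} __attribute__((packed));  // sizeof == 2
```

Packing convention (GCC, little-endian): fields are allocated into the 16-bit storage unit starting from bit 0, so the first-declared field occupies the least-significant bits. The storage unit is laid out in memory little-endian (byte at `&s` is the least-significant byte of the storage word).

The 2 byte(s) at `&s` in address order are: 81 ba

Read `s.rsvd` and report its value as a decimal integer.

93

[0]=0x81 [1]=0xba (little-endian) → word 0xba81
type:9 @ bit 0 → (0xba81>>0)&0x1ff = 0x81
rsvd:7 @ bit 9 → (0xba81>>9)&0x7f = 0x5d  ←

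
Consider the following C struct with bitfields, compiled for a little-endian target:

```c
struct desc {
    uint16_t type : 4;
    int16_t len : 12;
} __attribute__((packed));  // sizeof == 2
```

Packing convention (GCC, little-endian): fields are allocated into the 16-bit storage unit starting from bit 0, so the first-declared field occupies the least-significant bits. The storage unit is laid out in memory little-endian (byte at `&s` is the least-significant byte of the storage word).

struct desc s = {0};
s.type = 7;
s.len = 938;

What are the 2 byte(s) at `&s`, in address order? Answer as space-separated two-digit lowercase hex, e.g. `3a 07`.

type (4b) val=7 bits=0x7 at bit 0: 0x0007
len (12b) val=938 bits=0x3aa at bit 4: 0x3aa7
word = 0x3aa7 → little-endian bytes:
  [0]=0xa7  [1]=0x3a

a7 3a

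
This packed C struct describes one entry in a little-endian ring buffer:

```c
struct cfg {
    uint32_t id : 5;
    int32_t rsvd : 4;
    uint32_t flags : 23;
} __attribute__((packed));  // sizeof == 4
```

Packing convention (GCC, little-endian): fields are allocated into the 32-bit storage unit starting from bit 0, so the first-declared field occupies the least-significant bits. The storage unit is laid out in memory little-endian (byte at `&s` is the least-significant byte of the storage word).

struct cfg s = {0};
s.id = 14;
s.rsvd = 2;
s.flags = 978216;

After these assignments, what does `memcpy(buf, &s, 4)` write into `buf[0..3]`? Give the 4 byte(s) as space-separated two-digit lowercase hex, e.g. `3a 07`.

4e 50 da 1d

id:5 = 14 → 0xe << 0 → word 0x0000000e
rsvd:4 = 2 → 0x2 << 5 → word 0x0000004e
flags:23 = 978216 → 0xeed28 << 9 → word 0x1dda504e
word = 0x1dda504e → little-endian bytes:
  [0]=0x4e  [1]=0x50  [2]=0xda  [3]=0x1d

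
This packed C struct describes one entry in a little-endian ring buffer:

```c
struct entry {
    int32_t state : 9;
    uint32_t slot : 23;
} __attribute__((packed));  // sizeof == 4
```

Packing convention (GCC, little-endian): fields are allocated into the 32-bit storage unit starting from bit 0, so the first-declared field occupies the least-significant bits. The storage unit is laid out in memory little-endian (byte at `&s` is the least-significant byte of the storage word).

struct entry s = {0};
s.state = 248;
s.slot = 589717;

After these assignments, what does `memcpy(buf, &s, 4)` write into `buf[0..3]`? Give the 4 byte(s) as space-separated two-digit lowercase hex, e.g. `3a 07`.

f8 2a ff 11

state (9b) val=248 bits=0xf8 at bit 0: 0x000000f8
slot (23b) val=589717 bits=0x8ff95 at bit 9: 0x11ff2af8
word = 0x11ff2af8 → little-endian bytes:
  [0]=0xf8  [1]=0x2a  [2]=0xff  [3]=0x11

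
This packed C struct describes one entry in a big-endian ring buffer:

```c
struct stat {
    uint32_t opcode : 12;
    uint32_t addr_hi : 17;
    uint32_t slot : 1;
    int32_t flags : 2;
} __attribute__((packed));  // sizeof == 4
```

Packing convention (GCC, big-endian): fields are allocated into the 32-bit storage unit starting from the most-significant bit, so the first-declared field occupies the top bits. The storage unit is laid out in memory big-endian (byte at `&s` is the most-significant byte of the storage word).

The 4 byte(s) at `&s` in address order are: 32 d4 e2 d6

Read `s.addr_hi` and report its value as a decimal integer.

40026

[0]=0x32 [1]=0xd4 [2]=0xe2 [3]=0xd6 (big-endian) → word 0x32d4e2d6
opcode [20+:12] = (word>>20) & 0xfff = 813
addr_hi [3+:17] = (word>>3) & 0x1ffff = 40026  ←
slot [2+:1] = (word>>2) & 0x1 = 1
flags [0+:2] = (word>>0) & 0x3 = 2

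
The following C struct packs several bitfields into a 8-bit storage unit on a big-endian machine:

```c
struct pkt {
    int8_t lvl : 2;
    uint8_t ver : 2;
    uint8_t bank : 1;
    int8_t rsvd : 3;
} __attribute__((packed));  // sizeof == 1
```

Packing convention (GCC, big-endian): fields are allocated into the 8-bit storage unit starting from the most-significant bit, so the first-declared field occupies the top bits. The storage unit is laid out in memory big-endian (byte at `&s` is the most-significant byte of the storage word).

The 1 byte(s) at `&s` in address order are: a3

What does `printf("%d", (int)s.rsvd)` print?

3

[0]=0xa3 (big-endian) → word 0xa3
lvl:2 @ bit 6 → (0xa3>>6)&0x3 = 0x2
ver:2 @ bit 4 → (0xa3>>4)&0x3 = 0x2
bank:1 @ bit 3 → (0xa3>>3)&0x1 = 0x0
rsvd:3 @ bit 0 → (0xa3>>0)&0x7 = 0x3  ←
rsvd signed 3b, MSB=0: value = 3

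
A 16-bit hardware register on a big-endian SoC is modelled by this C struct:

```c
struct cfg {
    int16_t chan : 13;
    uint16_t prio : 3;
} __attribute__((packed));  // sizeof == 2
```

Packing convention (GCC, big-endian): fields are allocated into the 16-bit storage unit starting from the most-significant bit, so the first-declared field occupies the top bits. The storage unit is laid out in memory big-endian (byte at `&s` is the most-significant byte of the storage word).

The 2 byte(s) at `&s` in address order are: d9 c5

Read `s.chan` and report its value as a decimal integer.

-1224

[0]=0xd9 [1]=0xc5 (big-endian) → word 0xd9c5
chan:13 @ bit 3 → (0xd9c5>>3)&0x1fff = 0x1b38  ←
prio:3 @ bit 0 → (0xd9c5>>0)&0x7 = 0x5
chan signed 13b, MSB=1: 6968 - 8192 = -1224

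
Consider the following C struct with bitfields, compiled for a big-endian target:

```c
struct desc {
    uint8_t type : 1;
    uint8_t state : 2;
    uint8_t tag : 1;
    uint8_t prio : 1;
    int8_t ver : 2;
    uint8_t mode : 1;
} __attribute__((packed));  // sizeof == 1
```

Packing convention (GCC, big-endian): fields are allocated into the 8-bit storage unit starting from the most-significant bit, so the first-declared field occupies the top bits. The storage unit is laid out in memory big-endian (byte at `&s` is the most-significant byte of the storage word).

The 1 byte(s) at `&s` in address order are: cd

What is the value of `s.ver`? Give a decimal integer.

[0]=0xcd (big-endian) → word 0xcd
type [7+:1] = (word>>7) & 0x1 = 1
state [5+:2] = (word>>5) & 0x3 = 2
tag [4+:1] = (word>>4) & 0x1 = 0
prio [3+:1] = (word>>3) & 0x1 = 1
ver [1+:2] = (word>>1) & 0x3 = 2  ←
mode [0+:1] = (word>>0) & 0x1 = 1
ver signed 2b, MSB=1: 2 - 4 = -2

-2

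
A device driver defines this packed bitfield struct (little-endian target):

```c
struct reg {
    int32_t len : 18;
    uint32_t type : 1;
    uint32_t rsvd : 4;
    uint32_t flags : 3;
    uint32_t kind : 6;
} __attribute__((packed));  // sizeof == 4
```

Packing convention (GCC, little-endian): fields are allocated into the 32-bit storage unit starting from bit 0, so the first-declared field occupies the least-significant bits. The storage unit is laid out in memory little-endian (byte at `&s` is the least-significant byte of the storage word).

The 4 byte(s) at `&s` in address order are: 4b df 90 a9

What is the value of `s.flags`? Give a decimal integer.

3

[0]=0x4b [1]=0xdf [2]=0x90 [3]=0xa9 (little-endian) → word 0xa990df4b
len [0+:18] = (word>>0) & 0x3ffff = 57163
type [18+:1] = (word>>18) & 0x1 = 0
rsvd [19+:4] = (word>>19) & 0xf = 2
flags [23+:3] = (word>>23) & 0x7 = 3  ←
kind [26+:6] = (word>>26) & 0x3f = 42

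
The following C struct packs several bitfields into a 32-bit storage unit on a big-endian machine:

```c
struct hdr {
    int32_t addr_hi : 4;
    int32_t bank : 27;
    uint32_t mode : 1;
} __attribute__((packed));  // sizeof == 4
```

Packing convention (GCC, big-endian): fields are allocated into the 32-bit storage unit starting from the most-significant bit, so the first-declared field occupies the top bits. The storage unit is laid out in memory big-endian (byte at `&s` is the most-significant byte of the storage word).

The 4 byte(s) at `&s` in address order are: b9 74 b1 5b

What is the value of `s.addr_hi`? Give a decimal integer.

[0]=0xb9 [1]=0x74 [2]=0xb1 [3]=0x5b (big-endian) → word 0xb974b15b
addr_hi:4 @ bit 28 → (0xb974b15b>>28)&0xf = 0xb  ←
bank:27 @ bit 1 → (0xb974b15b>>1)&0x7ffffff = 0x4ba58ad
mode:1 @ bit 0 → (0xb974b15b>>0)&0x1 = 0x1
addr_hi signed 4b, MSB=1: 11 - 16 = -5

-5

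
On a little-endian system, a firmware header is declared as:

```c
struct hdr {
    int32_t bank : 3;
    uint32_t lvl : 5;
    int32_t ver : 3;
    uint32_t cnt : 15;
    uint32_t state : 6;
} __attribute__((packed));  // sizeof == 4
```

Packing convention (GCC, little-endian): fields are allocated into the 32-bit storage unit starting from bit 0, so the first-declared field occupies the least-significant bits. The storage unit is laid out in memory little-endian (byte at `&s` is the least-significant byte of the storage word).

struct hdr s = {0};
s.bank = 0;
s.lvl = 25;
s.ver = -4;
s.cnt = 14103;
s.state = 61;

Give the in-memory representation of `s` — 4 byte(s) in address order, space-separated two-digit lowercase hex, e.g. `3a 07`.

c8 bc b8 f5

bank (3b) val=0 bits=0x0 at bit 0: 0x00000000
lvl (5b) val=25 bits=0x19 at bit 3: 0x000000c8
ver (3b) val=-4 bits=0x4 at bit 8: 0x000004c8
cnt (15b) val=14103 bits=0x3717 at bit 11: 0x01b8bcc8
state (6b) val=61 bits=0x3d at bit 26: 0xf5b8bcc8
word = 0xf5b8bcc8 → little-endian bytes:
  [0]=0xc8  [1]=0xbc  [2]=0xb8  [3]=0xf5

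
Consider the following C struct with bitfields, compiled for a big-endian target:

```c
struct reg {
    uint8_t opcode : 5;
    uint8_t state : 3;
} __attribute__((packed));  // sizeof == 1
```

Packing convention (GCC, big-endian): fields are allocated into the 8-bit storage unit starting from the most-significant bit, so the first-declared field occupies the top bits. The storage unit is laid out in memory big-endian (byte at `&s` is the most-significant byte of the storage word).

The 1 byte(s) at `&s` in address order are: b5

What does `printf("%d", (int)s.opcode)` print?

22

[0]=0xb5 (big-endian) → word 0xb5
opcode:5 @ bit 3 → (0xb5>>3)&0x1f = 0x16  ←
state:3 @ bit 0 → (0xb5>>0)&0x7 = 0x5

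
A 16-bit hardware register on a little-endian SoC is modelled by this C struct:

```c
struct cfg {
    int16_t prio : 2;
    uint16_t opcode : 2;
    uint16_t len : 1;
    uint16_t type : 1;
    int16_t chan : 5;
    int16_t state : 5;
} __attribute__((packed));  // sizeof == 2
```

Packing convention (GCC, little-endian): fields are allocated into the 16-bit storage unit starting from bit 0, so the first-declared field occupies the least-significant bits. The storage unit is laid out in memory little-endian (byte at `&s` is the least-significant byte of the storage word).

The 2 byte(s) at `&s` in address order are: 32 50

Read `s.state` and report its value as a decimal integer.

[0]=0x32 [1]=0x50 (little-endian) → word 0x5032
prio:2 @ bit 0 → (0x5032>>0)&0x3 = 0x2
opcode:2 @ bit 2 → (0x5032>>2)&0x3 = 0x0
len:1 @ bit 4 → (0x5032>>4)&0x1 = 0x1
type:1 @ bit 5 → (0x5032>>5)&0x1 = 0x1
chan:5 @ bit 6 → (0x5032>>6)&0x1f = 0x0
state:5 @ bit 11 → (0x5032>>11)&0x1f = 0xa  ←
state signed 5b, MSB=0: value = 10

10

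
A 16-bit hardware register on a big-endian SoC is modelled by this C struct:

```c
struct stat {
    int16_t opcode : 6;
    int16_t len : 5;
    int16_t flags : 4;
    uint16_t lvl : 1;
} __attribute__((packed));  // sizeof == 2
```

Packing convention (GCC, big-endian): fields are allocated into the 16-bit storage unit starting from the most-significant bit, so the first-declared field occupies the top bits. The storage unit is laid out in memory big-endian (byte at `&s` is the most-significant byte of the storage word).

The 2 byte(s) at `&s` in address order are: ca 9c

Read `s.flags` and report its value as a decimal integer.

[0]=0xca [1]=0x9c (big-endian) → word 0xca9c
opcode [10+:6] = (word>>10) & 0x3f = 50
len [5+:5] = (word>>5) & 0x1f = 20
flags [1+:4] = (word>>1) & 0xf = 14  ←
lvl [0+:1] = (word>>0) & 0x1 = 0
flags signed 4b, MSB=1: 14 - 16 = -2

-2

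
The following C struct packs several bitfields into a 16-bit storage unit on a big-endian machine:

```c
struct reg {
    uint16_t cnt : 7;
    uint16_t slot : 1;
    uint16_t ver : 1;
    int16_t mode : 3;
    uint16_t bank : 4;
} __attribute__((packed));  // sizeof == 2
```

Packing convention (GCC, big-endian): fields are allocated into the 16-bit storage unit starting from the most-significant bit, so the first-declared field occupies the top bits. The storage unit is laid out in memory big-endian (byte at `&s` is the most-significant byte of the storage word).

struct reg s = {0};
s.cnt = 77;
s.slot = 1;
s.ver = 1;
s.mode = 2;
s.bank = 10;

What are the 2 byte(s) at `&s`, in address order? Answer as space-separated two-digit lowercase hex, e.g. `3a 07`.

cnt (7b) val=77 bits=0x4d at bit 9: 0x9a00
slot (1b) val=1 bits=0x1 at bit 8: 0x9b00
ver (1b) val=1 bits=0x1 at bit 7: 0x9b80
mode (3b) val=2 bits=0x2 at bit 4: 0x9ba0
bank (4b) val=10 bits=0xa at bit 0: 0x9baa
word = 0x9baa → big-endian bytes:
  [0]=0x9b  [1]=0xaa

9b aa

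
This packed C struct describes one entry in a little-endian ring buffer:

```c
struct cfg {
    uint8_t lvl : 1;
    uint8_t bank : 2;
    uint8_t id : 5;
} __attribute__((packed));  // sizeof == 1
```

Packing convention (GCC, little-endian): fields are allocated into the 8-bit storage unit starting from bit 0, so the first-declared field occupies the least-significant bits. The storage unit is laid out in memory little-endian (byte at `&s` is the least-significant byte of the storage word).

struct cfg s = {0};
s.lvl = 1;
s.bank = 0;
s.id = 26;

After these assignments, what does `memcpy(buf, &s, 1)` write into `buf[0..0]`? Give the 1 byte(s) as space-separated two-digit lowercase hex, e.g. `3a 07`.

d1

lvl (1b) val=1 bits=0x1 at bit 0: 0x01
bank (2b) val=0 bits=0x0 at bit 1: 0x01
id (5b) val=26 bits=0x1a at bit 3: 0xd1
word = 0xd1 → little-endian bytes:
  [0]=0xd1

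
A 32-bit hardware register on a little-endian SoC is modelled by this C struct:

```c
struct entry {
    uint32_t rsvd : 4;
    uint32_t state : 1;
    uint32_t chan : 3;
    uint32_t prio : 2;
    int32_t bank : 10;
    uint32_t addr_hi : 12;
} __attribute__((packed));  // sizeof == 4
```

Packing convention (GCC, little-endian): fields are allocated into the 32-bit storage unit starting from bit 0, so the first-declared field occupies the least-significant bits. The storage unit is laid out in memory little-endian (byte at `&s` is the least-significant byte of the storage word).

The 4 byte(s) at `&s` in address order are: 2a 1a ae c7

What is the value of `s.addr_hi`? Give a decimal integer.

[0]=0x2a [1]=0x1a [2]=0xae [3]=0xc7 (little-endian) → word 0xc7ae1a2a
rsvd:4 @ bit 0 → (0xc7ae1a2a>>0)&0xf = 0xa
state:1 @ bit 4 → (0xc7ae1a2a>>4)&0x1 = 0x0
chan:3 @ bit 5 → (0xc7ae1a2a>>5)&0x7 = 0x1
prio:2 @ bit 8 → (0xc7ae1a2a>>8)&0x3 = 0x2
bank:10 @ bit 10 → (0xc7ae1a2a>>10)&0x3ff = 0x386
addr_hi:12 @ bit 20 → (0xc7ae1a2a>>20)&0xfff = 0xc7a  ←

3194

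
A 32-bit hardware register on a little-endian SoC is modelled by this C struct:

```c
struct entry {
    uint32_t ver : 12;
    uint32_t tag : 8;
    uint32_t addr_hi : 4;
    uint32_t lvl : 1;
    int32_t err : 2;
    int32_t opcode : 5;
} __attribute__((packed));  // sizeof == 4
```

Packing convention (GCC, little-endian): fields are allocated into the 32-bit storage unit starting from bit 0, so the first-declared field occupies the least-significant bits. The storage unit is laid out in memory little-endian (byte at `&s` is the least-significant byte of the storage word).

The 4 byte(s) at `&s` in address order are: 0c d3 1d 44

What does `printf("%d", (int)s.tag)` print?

[0]=0x0c [1]=0xd3 [2]=0x1d [3]=0x44 (little-endian) → word 0x441dd30c
ver [0+:12] = (word>>0) & 0xfff = 780
tag [12+:8] = (word>>12) & 0xff = 221  ←
addr_hi [20+:4] = (word>>20) & 0xf = 1
lvl [24+:1] = (word>>24) & 0x1 = 0
err [25+:2] = (word>>25) & 0x3 = 2
opcode [27+:5] = (word>>27) & 0x1f = 8

221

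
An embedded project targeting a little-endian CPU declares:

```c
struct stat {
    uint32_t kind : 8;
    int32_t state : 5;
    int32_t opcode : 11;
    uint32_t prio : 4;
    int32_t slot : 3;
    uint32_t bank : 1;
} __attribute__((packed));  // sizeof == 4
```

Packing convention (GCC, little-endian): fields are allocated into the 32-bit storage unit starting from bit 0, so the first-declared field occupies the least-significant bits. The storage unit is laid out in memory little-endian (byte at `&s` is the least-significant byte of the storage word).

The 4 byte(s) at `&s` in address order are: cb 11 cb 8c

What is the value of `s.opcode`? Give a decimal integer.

[0]=0xcb [1]=0x11 [2]=0xcb [3]=0x8c (little-endian) → word 0x8ccb11cb
kind:8 @ bit 0 → (0x8ccb11cb>>0)&0xff = 0xcb
state:5 @ bit 8 → (0x8ccb11cb>>8)&0x1f = 0x11
opcode:11 @ bit 13 → (0x8ccb11cb>>13)&0x7ff = 0x658  ←
prio:4 @ bit 24 → (0x8ccb11cb>>24)&0xf = 0xc
slot:3 @ bit 28 → (0x8ccb11cb>>28)&0x7 = 0x0
bank:1 @ bit 31 → (0x8ccb11cb>>31)&0x1 = 0x1
opcode signed 11b, MSB=1: 1624 - 2048 = -424

-424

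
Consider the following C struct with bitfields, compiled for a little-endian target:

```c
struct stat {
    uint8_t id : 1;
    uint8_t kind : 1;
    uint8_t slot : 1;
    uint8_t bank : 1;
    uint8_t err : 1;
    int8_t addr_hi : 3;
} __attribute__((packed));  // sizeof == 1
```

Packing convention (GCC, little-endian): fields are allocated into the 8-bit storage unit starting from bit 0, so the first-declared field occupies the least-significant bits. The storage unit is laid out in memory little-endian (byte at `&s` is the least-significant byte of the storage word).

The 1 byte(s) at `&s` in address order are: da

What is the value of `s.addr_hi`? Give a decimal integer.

-2

[0]=0xda (little-endian) → word 0xda
id [0+:1] = (word>>0) & 0x1 = 0
kind [1+:1] = (word>>1) & 0x1 = 1
slot [2+:1] = (word>>2) & 0x1 = 0
bank [3+:1] = (word>>3) & 0x1 = 1
err [4+:1] = (word>>4) & 0x1 = 1
addr_hi [5+:3] = (word>>5) & 0x7 = 6  ←
addr_hi signed 3b, MSB=1: 6 - 8 = -2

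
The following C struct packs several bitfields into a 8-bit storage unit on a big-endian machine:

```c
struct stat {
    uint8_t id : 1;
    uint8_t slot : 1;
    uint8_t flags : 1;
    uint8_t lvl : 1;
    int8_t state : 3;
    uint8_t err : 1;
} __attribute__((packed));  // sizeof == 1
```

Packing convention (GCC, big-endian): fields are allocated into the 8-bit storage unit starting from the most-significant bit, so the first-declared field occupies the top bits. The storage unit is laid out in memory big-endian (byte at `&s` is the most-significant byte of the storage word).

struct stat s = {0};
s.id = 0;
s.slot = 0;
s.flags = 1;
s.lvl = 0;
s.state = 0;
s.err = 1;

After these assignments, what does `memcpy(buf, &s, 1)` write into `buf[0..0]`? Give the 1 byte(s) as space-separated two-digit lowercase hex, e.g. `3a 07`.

id:1 = 0 → 0x0 << 7 → word 0x00
slot:1 = 0 → 0x0 << 6 → word 0x00
flags:1 = 1 → 0x1 << 5 → word 0x20
lvl:1 = 0 → 0x0 << 4 → word 0x20
state:3 = 0 → 0x0 << 1 → word 0x20
err:1 = 1 → 0x1 << 0 → word 0x21
word = 0x21 → big-endian bytes:
  [0]=0x21

21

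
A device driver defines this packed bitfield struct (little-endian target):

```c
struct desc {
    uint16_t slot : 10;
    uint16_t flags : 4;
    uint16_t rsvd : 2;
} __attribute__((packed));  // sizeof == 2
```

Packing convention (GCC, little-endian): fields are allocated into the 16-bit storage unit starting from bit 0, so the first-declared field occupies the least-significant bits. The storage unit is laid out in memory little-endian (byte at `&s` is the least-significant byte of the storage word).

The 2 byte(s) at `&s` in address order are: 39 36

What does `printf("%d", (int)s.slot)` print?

569

[0]=0x39 [1]=0x36 (little-endian) → word 0x3639
slot [0+:10] = (word>>0) & 0x3ff = 569  ←
flags [10+:4] = (word>>10) & 0xf = 13
rsvd [14+:2] = (word>>14) & 0x3 = 0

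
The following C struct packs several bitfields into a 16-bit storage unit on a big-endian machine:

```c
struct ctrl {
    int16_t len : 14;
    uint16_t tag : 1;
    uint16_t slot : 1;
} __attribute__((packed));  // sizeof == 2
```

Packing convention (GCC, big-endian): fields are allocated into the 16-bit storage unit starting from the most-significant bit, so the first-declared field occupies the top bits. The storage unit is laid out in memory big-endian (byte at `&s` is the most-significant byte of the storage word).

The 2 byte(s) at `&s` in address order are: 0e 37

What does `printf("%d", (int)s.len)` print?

[0]=0x0e [1]=0x37 (big-endian) → word 0x0e37
len:14 @ bit 2 → (0x0e37>>2)&0x3fff = 0x38d  ←
tag:1 @ bit 1 → (0x0e37>>1)&0x1 = 0x1
slot:1 @ bit 0 → (0x0e37>>0)&0x1 = 0x1
len signed 14b, MSB=0: value = 909

909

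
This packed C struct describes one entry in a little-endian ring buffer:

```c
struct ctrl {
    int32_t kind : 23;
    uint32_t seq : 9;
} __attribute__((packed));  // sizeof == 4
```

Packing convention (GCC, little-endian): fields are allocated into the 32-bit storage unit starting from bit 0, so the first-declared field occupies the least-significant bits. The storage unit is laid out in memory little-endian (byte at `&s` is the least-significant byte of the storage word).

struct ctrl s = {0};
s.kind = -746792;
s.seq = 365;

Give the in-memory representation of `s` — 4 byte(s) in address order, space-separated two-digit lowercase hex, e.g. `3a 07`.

d8 9a f4 b6

kind:23 = -746792 → 0x749ad8 << 0 → word 0x00749ad8
seq:9 = 365 → 0x16d << 23 → word 0xb6f49ad8
word = 0xb6f49ad8 → little-endian bytes:
  [0]=0xd8  [1]=0x9a  [2]=0xf4  [3]=0xb6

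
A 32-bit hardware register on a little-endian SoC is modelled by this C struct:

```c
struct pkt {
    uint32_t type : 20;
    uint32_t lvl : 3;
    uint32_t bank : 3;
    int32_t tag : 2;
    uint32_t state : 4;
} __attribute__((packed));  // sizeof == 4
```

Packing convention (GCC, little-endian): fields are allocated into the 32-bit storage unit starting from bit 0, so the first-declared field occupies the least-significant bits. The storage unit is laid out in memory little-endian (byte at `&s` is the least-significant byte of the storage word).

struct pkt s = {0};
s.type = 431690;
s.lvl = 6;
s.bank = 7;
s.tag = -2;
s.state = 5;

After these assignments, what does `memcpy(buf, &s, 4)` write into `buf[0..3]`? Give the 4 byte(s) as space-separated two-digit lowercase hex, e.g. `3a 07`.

type (20b) val=431690 bits=0x6964a at bit 0: 0x0006964a
lvl (3b) val=6 bits=0x6 at bit 20: 0x0066964a
bank (3b) val=7 bits=0x7 at bit 23: 0x03e6964a
tag (2b) val=-2 bits=0x2 at bit 26: 0x0be6964a
state (4b) val=5 bits=0x5 at bit 28: 0x5be6964a
word = 0x5be6964a → little-endian bytes:
  [0]=0x4a  [1]=0x96  [2]=0xe6  [3]=0x5b

4a 96 e6 5b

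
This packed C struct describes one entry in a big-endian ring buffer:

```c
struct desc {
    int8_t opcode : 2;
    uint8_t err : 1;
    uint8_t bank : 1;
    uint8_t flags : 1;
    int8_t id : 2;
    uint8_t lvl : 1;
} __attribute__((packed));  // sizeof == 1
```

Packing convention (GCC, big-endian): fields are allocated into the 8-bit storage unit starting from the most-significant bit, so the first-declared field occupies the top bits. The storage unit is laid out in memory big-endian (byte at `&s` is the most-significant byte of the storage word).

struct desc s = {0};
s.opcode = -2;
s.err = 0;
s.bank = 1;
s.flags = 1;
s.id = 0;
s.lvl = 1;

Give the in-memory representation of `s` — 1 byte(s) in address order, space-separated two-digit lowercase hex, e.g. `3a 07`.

opcode:2 = -2 → 0x2 << 6 → word 0x80
err:1 = 0 → 0x0 << 5 → word 0x80
bank:1 = 1 → 0x1 << 4 → word 0x90
flags:1 = 1 → 0x1 << 3 → word 0x98
id:2 = 0 → 0x0 << 1 → word 0x98
lvl:1 = 1 → 0x1 << 0 → word 0x99
word = 0x99 → big-endian bytes:
  [0]=0x99

99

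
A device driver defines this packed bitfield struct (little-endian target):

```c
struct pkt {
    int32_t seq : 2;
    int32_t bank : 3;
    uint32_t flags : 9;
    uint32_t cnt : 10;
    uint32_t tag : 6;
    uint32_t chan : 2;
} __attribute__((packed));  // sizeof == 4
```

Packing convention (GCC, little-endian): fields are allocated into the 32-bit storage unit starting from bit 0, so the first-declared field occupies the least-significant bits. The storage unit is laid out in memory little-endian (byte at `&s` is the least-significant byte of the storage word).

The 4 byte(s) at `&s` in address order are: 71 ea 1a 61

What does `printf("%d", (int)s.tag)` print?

[0]=0x71 [1]=0xea [2]=0x1a [3]=0x61 (little-endian) → word 0x611aea71
seq:2 @ bit 0 → (0x611aea71>>0)&0x3 = 0x1
bank:3 @ bit 2 → (0x611aea71>>2)&0x7 = 0x4
flags:9 @ bit 5 → (0x611aea71>>5)&0x1ff = 0x153
cnt:10 @ bit 14 → (0x611aea71>>14)&0x3ff = 0x6b
tag:6 @ bit 24 → (0x611aea71>>24)&0x3f = 0x21  ←
chan:2 @ bit 30 → (0x611aea71>>30)&0x3 = 0x1

33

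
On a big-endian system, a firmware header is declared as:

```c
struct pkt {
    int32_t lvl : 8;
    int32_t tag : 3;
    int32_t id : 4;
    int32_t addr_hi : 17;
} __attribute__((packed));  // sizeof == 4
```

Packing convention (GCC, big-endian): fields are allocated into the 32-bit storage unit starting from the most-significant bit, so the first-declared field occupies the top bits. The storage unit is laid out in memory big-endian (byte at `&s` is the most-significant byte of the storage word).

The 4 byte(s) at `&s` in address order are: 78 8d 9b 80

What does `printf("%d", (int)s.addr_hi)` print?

[0]=0x78 [1]=0x8d [2]=0x9b [3]=0x80 (big-endian) → word 0x788d9b80
lvl [24+:8] = (word>>24) & 0xff = 120
tag [21+:3] = (word>>21) & 0x7 = 4
id [17+:4] = (word>>17) & 0xf = 6
addr_hi [0+:17] = (word>>0) & 0x1ffff = 105344  ←
addr_hi signed 17b, MSB=1: 105344 - 131072 = -25728

-25728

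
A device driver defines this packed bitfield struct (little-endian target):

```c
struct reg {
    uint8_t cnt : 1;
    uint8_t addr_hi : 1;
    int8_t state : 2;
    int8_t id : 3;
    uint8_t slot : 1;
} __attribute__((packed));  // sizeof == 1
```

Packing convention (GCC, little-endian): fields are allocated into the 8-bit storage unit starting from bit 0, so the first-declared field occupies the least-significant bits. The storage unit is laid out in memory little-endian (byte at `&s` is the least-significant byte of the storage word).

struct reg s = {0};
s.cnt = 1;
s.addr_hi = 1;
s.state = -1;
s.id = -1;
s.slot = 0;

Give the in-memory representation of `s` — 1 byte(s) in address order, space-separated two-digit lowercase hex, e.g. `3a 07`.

7f

cnt (1b) val=1 bits=0x1 at bit 0: 0x01
addr_hi (1b) val=1 bits=0x1 at bit 1: 0x03
state (2b) val=-1 bits=0x3 at bit 2: 0x0f
id (3b) val=-1 bits=0x7 at bit 4: 0x7f
slot (1b) val=0 bits=0x0 at bit 7: 0x7f
word = 0x7f → little-endian bytes:
  [0]=0x7f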